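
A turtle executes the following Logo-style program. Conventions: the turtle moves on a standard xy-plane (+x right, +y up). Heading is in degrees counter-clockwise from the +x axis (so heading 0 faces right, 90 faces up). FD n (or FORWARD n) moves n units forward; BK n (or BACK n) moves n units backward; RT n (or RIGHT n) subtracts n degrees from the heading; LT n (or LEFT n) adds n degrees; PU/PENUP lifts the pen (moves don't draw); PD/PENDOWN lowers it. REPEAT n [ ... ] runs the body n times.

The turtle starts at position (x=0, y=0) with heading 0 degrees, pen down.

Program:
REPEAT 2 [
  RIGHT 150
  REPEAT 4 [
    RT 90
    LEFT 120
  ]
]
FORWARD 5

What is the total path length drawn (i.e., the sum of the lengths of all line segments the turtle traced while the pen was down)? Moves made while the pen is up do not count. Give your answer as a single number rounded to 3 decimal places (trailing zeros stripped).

Executing turtle program step by step:
Start: pos=(0,0), heading=0, pen down
REPEAT 2 [
  -- iteration 1/2 --
  RT 150: heading 0 -> 210
  REPEAT 4 [
    -- iteration 1/4 --
    RT 90: heading 210 -> 120
    LT 120: heading 120 -> 240
    -- iteration 2/4 --
    RT 90: heading 240 -> 150
    LT 120: heading 150 -> 270
    -- iteration 3/4 --
    RT 90: heading 270 -> 180
    LT 120: heading 180 -> 300
    -- iteration 4/4 --
    RT 90: heading 300 -> 210
    LT 120: heading 210 -> 330
  ]
  -- iteration 2/2 --
  RT 150: heading 330 -> 180
  REPEAT 4 [
    -- iteration 1/4 --
    RT 90: heading 180 -> 90
    LT 120: heading 90 -> 210
    -- iteration 2/4 --
    RT 90: heading 210 -> 120
    LT 120: heading 120 -> 240
    -- iteration 3/4 --
    RT 90: heading 240 -> 150
    LT 120: heading 150 -> 270
    -- iteration 4/4 --
    RT 90: heading 270 -> 180
    LT 120: heading 180 -> 300
  ]
]
FD 5: (0,0) -> (2.5,-4.33) [heading=300, draw]
Final: pos=(2.5,-4.33), heading=300, 1 segment(s) drawn

Segment lengths:
  seg 1: (0,0) -> (2.5,-4.33), length = 5
Total = 5

Answer: 5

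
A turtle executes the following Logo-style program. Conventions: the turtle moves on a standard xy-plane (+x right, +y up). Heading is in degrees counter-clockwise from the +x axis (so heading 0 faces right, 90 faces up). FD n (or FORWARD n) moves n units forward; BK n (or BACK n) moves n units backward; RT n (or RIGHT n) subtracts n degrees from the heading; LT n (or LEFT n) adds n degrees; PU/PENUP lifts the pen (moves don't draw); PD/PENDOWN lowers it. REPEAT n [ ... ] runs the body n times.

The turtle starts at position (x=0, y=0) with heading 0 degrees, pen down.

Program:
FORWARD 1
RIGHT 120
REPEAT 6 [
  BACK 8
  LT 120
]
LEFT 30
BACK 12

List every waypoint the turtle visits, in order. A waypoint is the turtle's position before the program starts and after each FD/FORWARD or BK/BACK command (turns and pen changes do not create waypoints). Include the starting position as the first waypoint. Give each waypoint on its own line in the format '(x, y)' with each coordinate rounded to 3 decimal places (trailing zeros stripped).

Answer: (0, 0)
(1, 0)
(5, 6.928)
(-3, 6.928)
(1, 0)
(5, 6.928)
(-3, 6.928)
(1, 0)
(1, 12)

Derivation:
Executing turtle program step by step:
Start: pos=(0,0), heading=0, pen down
FD 1: (0,0) -> (1,0) [heading=0, draw]
RT 120: heading 0 -> 240
REPEAT 6 [
  -- iteration 1/6 --
  BK 8: (1,0) -> (5,6.928) [heading=240, draw]
  LT 120: heading 240 -> 0
  -- iteration 2/6 --
  BK 8: (5,6.928) -> (-3,6.928) [heading=0, draw]
  LT 120: heading 0 -> 120
  -- iteration 3/6 --
  BK 8: (-3,6.928) -> (1,0) [heading=120, draw]
  LT 120: heading 120 -> 240
  -- iteration 4/6 --
  BK 8: (1,0) -> (5,6.928) [heading=240, draw]
  LT 120: heading 240 -> 0
  -- iteration 5/6 --
  BK 8: (5,6.928) -> (-3,6.928) [heading=0, draw]
  LT 120: heading 0 -> 120
  -- iteration 6/6 --
  BK 8: (-3,6.928) -> (1,0) [heading=120, draw]
  LT 120: heading 120 -> 240
]
LT 30: heading 240 -> 270
BK 12: (1,0) -> (1,12) [heading=270, draw]
Final: pos=(1,12), heading=270, 8 segment(s) drawn
Waypoints (9 total):
(0, 0)
(1, 0)
(5, 6.928)
(-3, 6.928)
(1, 0)
(5, 6.928)
(-3, 6.928)
(1, 0)
(1, 12)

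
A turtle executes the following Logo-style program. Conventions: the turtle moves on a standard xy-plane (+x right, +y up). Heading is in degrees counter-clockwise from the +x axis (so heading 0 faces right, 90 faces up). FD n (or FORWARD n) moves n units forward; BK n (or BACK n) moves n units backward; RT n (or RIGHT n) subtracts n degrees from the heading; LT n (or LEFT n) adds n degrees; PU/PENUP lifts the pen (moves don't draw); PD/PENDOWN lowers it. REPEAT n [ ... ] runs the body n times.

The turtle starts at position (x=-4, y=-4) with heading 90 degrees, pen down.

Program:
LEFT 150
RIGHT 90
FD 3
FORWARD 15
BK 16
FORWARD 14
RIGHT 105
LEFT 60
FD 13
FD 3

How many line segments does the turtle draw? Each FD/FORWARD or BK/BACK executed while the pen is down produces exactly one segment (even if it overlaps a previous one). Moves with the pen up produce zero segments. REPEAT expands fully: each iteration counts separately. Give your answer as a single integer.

Executing turtle program step by step:
Start: pos=(-4,-4), heading=90, pen down
LT 150: heading 90 -> 240
RT 90: heading 240 -> 150
FD 3: (-4,-4) -> (-6.598,-2.5) [heading=150, draw]
FD 15: (-6.598,-2.5) -> (-19.588,5) [heading=150, draw]
BK 16: (-19.588,5) -> (-5.732,-3) [heading=150, draw]
FD 14: (-5.732,-3) -> (-17.856,4) [heading=150, draw]
RT 105: heading 150 -> 45
LT 60: heading 45 -> 105
FD 13: (-17.856,4) -> (-21.221,16.557) [heading=105, draw]
FD 3: (-21.221,16.557) -> (-21.998,19.455) [heading=105, draw]
Final: pos=(-21.998,19.455), heading=105, 6 segment(s) drawn
Segments drawn: 6

Answer: 6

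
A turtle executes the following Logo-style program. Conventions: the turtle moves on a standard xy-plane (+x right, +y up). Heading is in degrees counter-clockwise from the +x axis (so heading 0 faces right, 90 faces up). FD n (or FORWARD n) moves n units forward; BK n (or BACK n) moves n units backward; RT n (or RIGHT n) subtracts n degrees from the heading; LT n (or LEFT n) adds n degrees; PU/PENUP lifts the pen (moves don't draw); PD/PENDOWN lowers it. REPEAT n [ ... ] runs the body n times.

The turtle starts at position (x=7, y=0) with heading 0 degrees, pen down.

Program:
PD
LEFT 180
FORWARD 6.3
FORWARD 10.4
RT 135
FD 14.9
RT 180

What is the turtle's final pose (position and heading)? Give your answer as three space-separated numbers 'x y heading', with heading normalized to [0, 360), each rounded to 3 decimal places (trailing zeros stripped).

Executing turtle program step by step:
Start: pos=(7,0), heading=0, pen down
PD: pen down
LT 180: heading 0 -> 180
FD 6.3: (7,0) -> (0.7,0) [heading=180, draw]
FD 10.4: (0.7,0) -> (-9.7,0) [heading=180, draw]
RT 135: heading 180 -> 45
FD 14.9: (-9.7,0) -> (0.836,10.536) [heading=45, draw]
RT 180: heading 45 -> 225
Final: pos=(0.836,10.536), heading=225, 3 segment(s) drawn

Answer: 0.836 10.536 225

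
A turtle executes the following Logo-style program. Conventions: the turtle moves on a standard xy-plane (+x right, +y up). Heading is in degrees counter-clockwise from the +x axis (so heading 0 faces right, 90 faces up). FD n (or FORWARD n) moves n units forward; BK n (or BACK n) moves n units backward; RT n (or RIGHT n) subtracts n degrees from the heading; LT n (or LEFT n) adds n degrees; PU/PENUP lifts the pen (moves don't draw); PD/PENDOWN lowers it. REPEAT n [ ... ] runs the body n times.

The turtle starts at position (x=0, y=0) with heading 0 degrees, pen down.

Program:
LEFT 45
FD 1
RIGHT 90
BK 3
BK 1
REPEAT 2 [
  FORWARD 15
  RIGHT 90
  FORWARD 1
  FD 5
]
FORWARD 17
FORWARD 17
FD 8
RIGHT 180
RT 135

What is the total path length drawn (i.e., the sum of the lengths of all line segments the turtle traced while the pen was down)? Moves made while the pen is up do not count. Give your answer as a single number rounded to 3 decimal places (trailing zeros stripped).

Answer: 89

Derivation:
Executing turtle program step by step:
Start: pos=(0,0), heading=0, pen down
LT 45: heading 0 -> 45
FD 1: (0,0) -> (0.707,0.707) [heading=45, draw]
RT 90: heading 45 -> 315
BK 3: (0.707,0.707) -> (-1.414,2.828) [heading=315, draw]
BK 1: (-1.414,2.828) -> (-2.121,3.536) [heading=315, draw]
REPEAT 2 [
  -- iteration 1/2 --
  FD 15: (-2.121,3.536) -> (8.485,-7.071) [heading=315, draw]
  RT 90: heading 315 -> 225
  FD 1: (8.485,-7.071) -> (7.778,-7.778) [heading=225, draw]
  FD 5: (7.778,-7.778) -> (4.243,-11.314) [heading=225, draw]
  -- iteration 2/2 --
  FD 15: (4.243,-11.314) -> (-6.364,-21.92) [heading=225, draw]
  RT 90: heading 225 -> 135
  FD 1: (-6.364,-21.92) -> (-7.071,-21.213) [heading=135, draw]
  FD 5: (-7.071,-21.213) -> (-10.607,-17.678) [heading=135, draw]
]
FD 17: (-10.607,-17.678) -> (-22.627,-5.657) [heading=135, draw]
FD 17: (-22.627,-5.657) -> (-34.648,6.364) [heading=135, draw]
FD 8: (-34.648,6.364) -> (-40.305,12.021) [heading=135, draw]
RT 180: heading 135 -> 315
RT 135: heading 315 -> 180
Final: pos=(-40.305,12.021), heading=180, 12 segment(s) drawn

Segment lengths:
  seg 1: (0,0) -> (0.707,0.707), length = 1
  seg 2: (0.707,0.707) -> (-1.414,2.828), length = 3
  seg 3: (-1.414,2.828) -> (-2.121,3.536), length = 1
  seg 4: (-2.121,3.536) -> (8.485,-7.071), length = 15
  seg 5: (8.485,-7.071) -> (7.778,-7.778), length = 1
  seg 6: (7.778,-7.778) -> (4.243,-11.314), length = 5
  seg 7: (4.243,-11.314) -> (-6.364,-21.92), length = 15
  seg 8: (-6.364,-21.92) -> (-7.071,-21.213), length = 1
  seg 9: (-7.071,-21.213) -> (-10.607,-17.678), length = 5
  seg 10: (-10.607,-17.678) -> (-22.627,-5.657), length = 17
  seg 11: (-22.627,-5.657) -> (-34.648,6.364), length = 17
  seg 12: (-34.648,6.364) -> (-40.305,12.021), length = 8
Total = 89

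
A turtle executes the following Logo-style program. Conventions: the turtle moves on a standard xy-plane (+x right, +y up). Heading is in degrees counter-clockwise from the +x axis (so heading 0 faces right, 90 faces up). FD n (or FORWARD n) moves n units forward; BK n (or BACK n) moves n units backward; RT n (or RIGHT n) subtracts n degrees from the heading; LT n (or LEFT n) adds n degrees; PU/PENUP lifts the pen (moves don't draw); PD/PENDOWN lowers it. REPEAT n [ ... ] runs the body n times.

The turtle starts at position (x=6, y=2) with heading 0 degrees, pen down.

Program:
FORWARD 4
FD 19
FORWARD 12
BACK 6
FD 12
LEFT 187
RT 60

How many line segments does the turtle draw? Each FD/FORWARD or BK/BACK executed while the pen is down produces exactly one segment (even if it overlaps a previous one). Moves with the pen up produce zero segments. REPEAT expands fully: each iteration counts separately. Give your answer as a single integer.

Answer: 5

Derivation:
Executing turtle program step by step:
Start: pos=(6,2), heading=0, pen down
FD 4: (6,2) -> (10,2) [heading=0, draw]
FD 19: (10,2) -> (29,2) [heading=0, draw]
FD 12: (29,2) -> (41,2) [heading=0, draw]
BK 6: (41,2) -> (35,2) [heading=0, draw]
FD 12: (35,2) -> (47,2) [heading=0, draw]
LT 187: heading 0 -> 187
RT 60: heading 187 -> 127
Final: pos=(47,2), heading=127, 5 segment(s) drawn
Segments drawn: 5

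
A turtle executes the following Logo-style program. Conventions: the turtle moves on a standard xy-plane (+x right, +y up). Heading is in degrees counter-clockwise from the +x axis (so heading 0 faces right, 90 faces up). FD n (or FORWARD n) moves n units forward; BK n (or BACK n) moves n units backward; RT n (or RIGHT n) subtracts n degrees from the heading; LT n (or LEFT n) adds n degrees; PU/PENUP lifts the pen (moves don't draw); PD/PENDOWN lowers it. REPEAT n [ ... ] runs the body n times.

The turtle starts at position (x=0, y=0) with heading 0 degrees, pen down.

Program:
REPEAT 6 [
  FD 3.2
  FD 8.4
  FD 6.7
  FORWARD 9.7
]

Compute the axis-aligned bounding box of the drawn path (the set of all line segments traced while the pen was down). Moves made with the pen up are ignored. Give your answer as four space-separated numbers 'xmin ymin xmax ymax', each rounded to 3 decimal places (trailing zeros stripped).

Answer: 0 0 168 0

Derivation:
Executing turtle program step by step:
Start: pos=(0,0), heading=0, pen down
REPEAT 6 [
  -- iteration 1/6 --
  FD 3.2: (0,0) -> (3.2,0) [heading=0, draw]
  FD 8.4: (3.2,0) -> (11.6,0) [heading=0, draw]
  FD 6.7: (11.6,0) -> (18.3,0) [heading=0, draw]
  FD 9.7: (18.3,0) -> (28,0) [heading=0, draw]
  -- iteration 2/6 --
  FD 3.2: (28,0) -> (31.2,0) [heading=0, draw]
  FD 8.4: (31.2,0) -> (39.6,0) [heading=0, draw]
  FD 6.7: (39.6,0) -> (46.3,0) [heading=0, draw]
  FD 9.7: (46.3,0) -> (56,0) [heading=0, draw]
  -- iteration 3/6 --
  FD 3.2: (56,0) -> (59.2,0) [heading=0, draw]
  FD 8.4: (59.2,0) -> (67.6,0) [heading=0, draw]
  FD 6.7: (67.6,0) -> (74.3,0) [heading=0, draw]
  FD 9.7: (74.3,0) -> (84,0) [heading=0, draw]
  -- iteration 4/6 --
  FD 3.2: (84,0) -> (87.2,0) [heading=0, draw]
  FD 8.4: (87.2,0) -> (95.6,0) [heading=0, draw]
  FD 6.7: (95.6,0) -> (102.3,0) [heading=0, draw]
  FD 9.7: (102.3,0) -> (112,0) [heading=0, draw]
  -- iteration 5/6 --
  FD 3.2: (112,0) -> (115.2,0) [heading=0, draw]
  FD 8.4: (115.2,0) -> (123.6,0) [heading=0, draw]
  FD 6.7: (123.6,0) -> (130.3,0) [heading=0, draw]
  FD 9.7: (130.3,0) -> (140,0) [heading=0, draw]
  -- iteration 6/6 --
  FD 3.2: (140,0) -> (143.2,0) [heading=0, draw]
  FD 8.4: (143.2,0) -> (151.6,0) [heading=0, draw]
  FD 6.7: (151.6,0) -> (158.3,0) [heading=0, draw]
  FD 9.7: (158.3,0) -> (168,0) [heading=0, draw]
]
Final: pos=(168,0), heading=0, 24 segment(s) drawn

Segment endpoints: x in {0, 3.2, 11.6, 18.3, 28, 31.2, 39.6, 46.3, 56, 59.2, 67.6, 74.3, 84, 87.2, 95.6, 102.3, 112, 115.2, 123.6, 130.3, 140, 143.2, 151.6, 158.3, 168}, y in {0}
xmin=0, ymin=0, xmax=168, ymax=0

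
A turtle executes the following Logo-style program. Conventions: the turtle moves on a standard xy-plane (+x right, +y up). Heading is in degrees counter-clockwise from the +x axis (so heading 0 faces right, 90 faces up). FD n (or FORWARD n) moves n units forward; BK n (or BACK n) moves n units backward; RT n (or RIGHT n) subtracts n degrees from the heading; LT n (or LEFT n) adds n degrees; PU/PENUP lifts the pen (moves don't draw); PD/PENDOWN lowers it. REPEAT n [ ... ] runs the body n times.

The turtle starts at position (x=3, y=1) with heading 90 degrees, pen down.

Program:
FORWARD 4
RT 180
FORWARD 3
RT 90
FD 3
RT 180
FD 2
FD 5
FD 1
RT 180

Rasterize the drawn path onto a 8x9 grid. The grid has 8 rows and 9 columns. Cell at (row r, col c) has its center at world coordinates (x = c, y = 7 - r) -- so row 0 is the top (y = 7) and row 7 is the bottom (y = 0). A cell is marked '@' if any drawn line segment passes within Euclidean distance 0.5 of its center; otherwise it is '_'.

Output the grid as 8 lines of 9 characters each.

Answer: _________
_________
___@_____
___@_____
___@_____
@@@@@@@@@
___@_____
_________

Derivation:
Segment 0: (3,1) -> (3,5)
Segment 1: (3,5) -> (3,2)
Segment 2: (3,2) -> (0,2)
Segment 3: (0,2) -> (2,2)
Segment 4: (2,2) -> (7,2)
Segment 5: (7,2) -> (8,2)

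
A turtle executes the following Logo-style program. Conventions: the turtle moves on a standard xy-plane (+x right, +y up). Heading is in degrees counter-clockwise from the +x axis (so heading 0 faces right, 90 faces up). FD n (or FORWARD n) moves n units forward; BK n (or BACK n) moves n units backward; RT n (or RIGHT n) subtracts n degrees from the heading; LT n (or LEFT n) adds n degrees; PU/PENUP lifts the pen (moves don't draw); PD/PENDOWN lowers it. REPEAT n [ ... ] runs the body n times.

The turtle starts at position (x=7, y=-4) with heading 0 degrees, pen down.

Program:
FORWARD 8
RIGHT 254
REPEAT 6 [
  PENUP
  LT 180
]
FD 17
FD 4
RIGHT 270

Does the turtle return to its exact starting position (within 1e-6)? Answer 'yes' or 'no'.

Answer: no

Derivation:
Executing turtle program step by step:
Start: pos=(7,-4), heading=0, pen down
FD 8: (7,-4) -> (15,-4) [heading=0, draw]
RT 254: heading 0 -> 106
REPEAT 6 [
  -- iteration 1/6 --
  PU: pen up
  LT 180: heading 106 -> 286
  -- iteration 2/6 --
  PU: pen up
  LT 180: heading 286 -> 106
  -- iteration 3/6 --
  PU: pen up
  LT 180: heading 106 -> 286
  -- iteration 4/6 --
  PU: pen up
  LT 180: heading 286 -> 106
  -- iteration 5/6 --
  PU: pen up
  LT 180: heading 106 -> 286
  -- iteration 6/6 --
  PU: pen up
  LT 180: heading 286 -> 106
]
FD 17: (15,-4) -> (10.314,12.341) [heading=106, move]
FD 4: (10.314,12.341) -> (9.212,16.186) [heading=106, move]
RT 270: heading 106 -> 196
Final: pos=(9.212,16.186), heading=196, 1 segment(s) drawn

Start position: (7, -4)
Final position: (9.212, 16.186)
Distance = 20.307; >= 1e-6 -> NOT closed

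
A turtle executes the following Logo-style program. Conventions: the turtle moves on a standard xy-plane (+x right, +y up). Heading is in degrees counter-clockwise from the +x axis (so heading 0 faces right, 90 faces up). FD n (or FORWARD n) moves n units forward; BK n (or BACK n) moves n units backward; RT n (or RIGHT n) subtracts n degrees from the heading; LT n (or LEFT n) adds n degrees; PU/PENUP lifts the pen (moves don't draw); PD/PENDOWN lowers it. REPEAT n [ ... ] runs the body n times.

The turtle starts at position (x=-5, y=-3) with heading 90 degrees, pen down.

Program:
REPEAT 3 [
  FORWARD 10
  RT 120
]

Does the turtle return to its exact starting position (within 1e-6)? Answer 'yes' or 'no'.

Executing turtle program step by step:
Start: pos=(-5,-3), heading=90, pen down
REPEAT 3 [
  -- iteration 1/3 --
  FD 10: (-5,-3) -> (-5,7) [heading=90, draw]
  RT 120: heading 90 -> 330
  -- iteration 2/3 --
  FD 10: (-5,7) -> (3.66,2) [heading=330, draw]
  RT 120: heading 330 -> 210
  -- iteration 3/3 --
  FD 10: (3.66,2) -> (-5,-3) [heading=210, draw]
  RT 120: heading 210 -> 90
]
Final: pos=(-5,-3), heading=90, 3 segment(s) drawn

Start position: (-5, -3)
Final position: (-5, -3)
Distance = 0; < 1e-6 -> CLOSED

Answer: yes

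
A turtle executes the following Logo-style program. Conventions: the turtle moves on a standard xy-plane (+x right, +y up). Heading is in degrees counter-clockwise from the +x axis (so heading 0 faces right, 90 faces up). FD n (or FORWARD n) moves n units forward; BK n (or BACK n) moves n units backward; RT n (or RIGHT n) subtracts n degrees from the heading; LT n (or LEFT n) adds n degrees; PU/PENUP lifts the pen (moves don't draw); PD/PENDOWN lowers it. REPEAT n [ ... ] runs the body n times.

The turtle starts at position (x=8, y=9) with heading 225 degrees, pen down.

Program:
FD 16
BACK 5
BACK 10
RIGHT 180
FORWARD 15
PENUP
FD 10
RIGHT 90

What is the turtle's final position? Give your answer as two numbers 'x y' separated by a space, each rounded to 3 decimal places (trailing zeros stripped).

Executing turtle program step by step:
Start: pos=(8,9), heading=225, pen down
FD 16: (8,9) -> (-3.314,-2.314) [heading=225, draw]
BK 5: (-3.314,-2.314) -> (0.222,1.222) [heading=225, draw]
BK 10: (0.222,1.222) -> (7.293,8.293) [heading=225, draw]
RT 180: heading 225 -> 45
FD 15: (7.293,8.293) -> (17.899,18.899) [heading=45, draw]
PU: pen up
FD 10: (17.899,18.899) -> (24.971,25.971) [heading=45, move]
RT 90: heading 45 -> 315
Final: pos=(24.971,25.971), heading=315, 4 segment(s) drawn

Answer: 24.971 25.971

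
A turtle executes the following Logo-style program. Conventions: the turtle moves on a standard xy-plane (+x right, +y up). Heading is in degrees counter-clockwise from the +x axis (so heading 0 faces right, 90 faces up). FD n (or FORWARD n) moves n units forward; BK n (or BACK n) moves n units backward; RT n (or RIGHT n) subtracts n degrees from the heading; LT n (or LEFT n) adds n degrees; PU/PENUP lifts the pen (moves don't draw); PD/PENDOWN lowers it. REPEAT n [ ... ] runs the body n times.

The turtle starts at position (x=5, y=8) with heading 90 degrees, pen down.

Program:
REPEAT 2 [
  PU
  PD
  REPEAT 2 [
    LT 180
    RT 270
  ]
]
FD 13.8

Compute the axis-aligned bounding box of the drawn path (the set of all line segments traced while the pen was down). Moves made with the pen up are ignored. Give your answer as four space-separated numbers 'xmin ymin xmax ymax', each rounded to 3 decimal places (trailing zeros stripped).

Executing turtle program step by step:
Start: pos=(5,8), heading=90, pen down
REPEAT 2 [
  -- iteration 1/2 --
  PU: pen up
  PD: pen down
  REPEAT 2 [
    -- iteration 1/2 --
    LT 180: heading 90 -> 270
    RT 270: heading 270 -> 0
    -- iteration 2/2 --
    LT 180: heading 0 -> 180
    RT 270: heading 180 -> 270
  ]
  -- iteration 2/2 --
  PU: pen up
  PD: pen down
  REPEAT 2 [
    -- iteration 1/2 --
    LT 180: heading 270 -> 90
    RT 270: heading 90 -> 180
    -- iteration 2/2 --
    LT 180: heading 180 -> 0
    RT 270: heading 0 -> 90
  ]
]
FD 13.8: (5,8) -> (5,21.8) [heading=90, draw]
Final: pos=(5,21.8), heading=90, 1 segment(s) drawn

Segment endpoints: x in {5, 5}, y in {8, 21.8}
xmin=5, ymin=8, xmax=5, ymax=21.8

Answer: 5 8 5 21.8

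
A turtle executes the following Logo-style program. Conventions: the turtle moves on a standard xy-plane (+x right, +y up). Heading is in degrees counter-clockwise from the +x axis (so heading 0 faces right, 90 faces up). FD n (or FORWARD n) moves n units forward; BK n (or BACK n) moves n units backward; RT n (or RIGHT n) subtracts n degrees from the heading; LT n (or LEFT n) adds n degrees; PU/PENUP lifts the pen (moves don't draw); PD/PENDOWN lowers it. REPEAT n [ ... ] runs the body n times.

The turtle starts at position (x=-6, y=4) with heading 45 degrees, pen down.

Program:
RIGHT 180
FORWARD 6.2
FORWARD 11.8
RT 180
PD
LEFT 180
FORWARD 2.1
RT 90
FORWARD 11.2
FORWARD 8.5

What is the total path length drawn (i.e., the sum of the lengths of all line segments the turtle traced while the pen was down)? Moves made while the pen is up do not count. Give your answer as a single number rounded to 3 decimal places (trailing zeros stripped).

Executing turtle program step by step:
Start: pos=(-6,4), heading=45, pen down
RT 180: heading 45 -> 225
FD 6.2: (-6,4) -> (-10.384,-0.384) [heading=225, draw]
FD 11.8: (-10.384,-0.384) -> (-18.728,-8.728) [heading=225, draw]
RT 180: heading 225 -> 45
PD: pen down
LT 180: heading 45 -> 225
FD 2.1: (-18.728,-8.728) -> (-20.213,-10.213) [heading=225, draw]
RT 90: heading 225 -> 135
FD 11.2: (-20.213,-10.213) -> (-28.132,-2.293) [heading=135, draw]
FD 8.5: (-28.132,-2.293) -> (-34.143,3.717) [heading=135, draw]
Final: pos=(-34.143,3.717), heading=135, 5 segment(s) drawn

Segment lengths:
  seg 1: (-6,4) -> (-10.384,-0.384), length = 6.2
  seg 2: (-10.384,-0.384) -> (-18.728,-8.728), length = 11.8
  seg 3: (-18.728,-8.728) -> (-20.213,-10.213), length = 2.1
  seg 4: (-20.213,-10.213) -> (-28.132,-2.293), length = 11.2
  seg 5: (-28.132,-2.293) -> (-34.143,3.717), length = 8.5
Total = 39.8

Answer: 39.8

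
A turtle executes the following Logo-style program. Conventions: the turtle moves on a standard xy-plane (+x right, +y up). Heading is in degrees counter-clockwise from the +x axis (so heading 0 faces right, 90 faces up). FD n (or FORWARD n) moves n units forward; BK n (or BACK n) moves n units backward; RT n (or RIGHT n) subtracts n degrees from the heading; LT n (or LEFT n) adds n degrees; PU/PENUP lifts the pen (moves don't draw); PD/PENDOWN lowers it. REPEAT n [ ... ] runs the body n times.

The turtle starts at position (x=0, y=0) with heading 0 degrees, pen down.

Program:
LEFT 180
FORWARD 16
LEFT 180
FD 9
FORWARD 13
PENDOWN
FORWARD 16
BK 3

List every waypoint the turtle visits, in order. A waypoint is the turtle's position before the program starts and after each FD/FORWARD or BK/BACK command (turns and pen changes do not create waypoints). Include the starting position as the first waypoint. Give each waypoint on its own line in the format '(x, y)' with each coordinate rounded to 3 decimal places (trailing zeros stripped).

Answer: (0, 0)
(-16, 0)
(-7, 0)
(6, 0)
(22, 0)
(19, 0)

Derivation:
Executing turtle program step by step:
Start: pos=(0,0), heading=0, pen down
LT 180: heading 0 -> 180
FD 16: (0,0) -> (-16,0) [heading=180, draw]
LT 180: heading 180 -> 0
FD 9: (-16,0) -> (-7,0) [heading=0, draw]
FD 13: (-7,0) -> (6,0) [heading=0, draw]
PD: pen down
FD 16: (6,0) -> (22,0) [heading=0, draw]
BK 3: (22,0) -> (19,0) [heading=0, draw]
Final: pos=(19,0), heading=0, 5 segment(s) drawn
Waypoints (6 total):
(0, 0)
(-16, 0)
(-7, 0)
(6, 0)
(22, 0)
(19, 0)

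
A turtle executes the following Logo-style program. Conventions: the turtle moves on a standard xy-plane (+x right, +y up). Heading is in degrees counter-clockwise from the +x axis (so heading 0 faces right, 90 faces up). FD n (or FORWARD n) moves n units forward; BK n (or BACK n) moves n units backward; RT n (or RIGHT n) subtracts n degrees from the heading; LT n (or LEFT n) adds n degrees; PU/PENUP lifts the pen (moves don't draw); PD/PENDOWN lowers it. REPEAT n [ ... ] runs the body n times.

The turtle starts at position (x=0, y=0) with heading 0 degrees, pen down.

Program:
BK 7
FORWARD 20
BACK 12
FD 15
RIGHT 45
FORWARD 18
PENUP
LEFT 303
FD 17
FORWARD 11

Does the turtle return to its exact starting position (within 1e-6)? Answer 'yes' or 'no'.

Answer: no

Derivation:
Executing turtle program step by step:
Start: pos=(0,0), heading=0, pen down
BK 7: (0,0) -> (-7,0) [heading=0, draw]
FD 20: (-7,0) -> (13,0) [heading=0, draw]
BK 12: (13,0) -> (1,0) [heading=0, draw]
FD 15: (1,0) -> (16,0) [heading=0, draw]
RT 45: heading 0 -> 315
FD 18: (16,0) -> (28.728,-12.728) [heading=315, draw]
PU: pen up
LT 303: heading 315 -> 258
FD 17: (28.728,-12.728) -> (25.193,-29.356) [heading=258, move]
FD 11: (25.193,-29.356) -> (22.906,-40.116) [heading=258, move]
Final: pos=(22.906,-40.116), heading=258, 5 segment(s) drawn

Start position: (0, 0)
Final position: (22.906, -40.116)
Distance = 46.195; >= 1e-6 -> NOT closed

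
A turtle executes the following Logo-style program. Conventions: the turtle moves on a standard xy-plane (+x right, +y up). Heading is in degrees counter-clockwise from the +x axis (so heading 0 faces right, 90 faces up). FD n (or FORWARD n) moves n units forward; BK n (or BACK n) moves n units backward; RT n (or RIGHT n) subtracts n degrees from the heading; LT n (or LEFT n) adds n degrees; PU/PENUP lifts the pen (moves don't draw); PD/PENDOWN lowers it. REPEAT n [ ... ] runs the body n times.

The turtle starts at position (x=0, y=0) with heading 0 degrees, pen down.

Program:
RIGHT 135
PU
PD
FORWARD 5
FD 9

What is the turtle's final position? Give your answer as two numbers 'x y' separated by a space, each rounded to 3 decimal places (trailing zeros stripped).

Answer: -9.899 -9.899

Derivation:
Executing turtle program step by step:
Start: pos=(0,0), heading=0, pen down
RT 135: heading 0 -> 225
PU: pen up
PD: pen down
FD 5: (0,0) -> (-3.536,-3.536) [heading=225, draw]
FD 9: (-3.536,-3.536) -> (-9.899,-9.899) [heading=225, draw]
Final: pos=(-9.899,-9.899), heading=225, 2 segment(s) drawn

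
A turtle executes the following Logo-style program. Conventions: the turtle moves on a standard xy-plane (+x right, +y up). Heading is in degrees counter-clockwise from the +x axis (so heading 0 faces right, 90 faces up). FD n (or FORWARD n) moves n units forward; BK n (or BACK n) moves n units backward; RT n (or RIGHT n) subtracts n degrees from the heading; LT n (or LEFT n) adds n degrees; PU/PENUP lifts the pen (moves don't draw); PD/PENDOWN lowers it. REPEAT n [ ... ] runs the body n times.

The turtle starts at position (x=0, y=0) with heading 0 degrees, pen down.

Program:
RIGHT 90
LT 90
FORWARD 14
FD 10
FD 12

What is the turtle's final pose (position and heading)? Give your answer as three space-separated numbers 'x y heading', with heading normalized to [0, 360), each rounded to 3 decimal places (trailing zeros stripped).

Answer: 36 0 0

Derivation:
Executing turtle program step by step:
Start: pos=(0,0), heading=0, pen down
RT 90: heading 0 -> 270
LT 90: heading 270 -> 0
FD 14: (0,0) -> (14,0) [heading=0, draw]
FD 10: (14,0) -> (24,0) [heading=0, draw]
FD 12: (24,0) -> (36,0) [heading=0, draw]
Final: pos=(36,0), heading=0, 3 segment(s) drawn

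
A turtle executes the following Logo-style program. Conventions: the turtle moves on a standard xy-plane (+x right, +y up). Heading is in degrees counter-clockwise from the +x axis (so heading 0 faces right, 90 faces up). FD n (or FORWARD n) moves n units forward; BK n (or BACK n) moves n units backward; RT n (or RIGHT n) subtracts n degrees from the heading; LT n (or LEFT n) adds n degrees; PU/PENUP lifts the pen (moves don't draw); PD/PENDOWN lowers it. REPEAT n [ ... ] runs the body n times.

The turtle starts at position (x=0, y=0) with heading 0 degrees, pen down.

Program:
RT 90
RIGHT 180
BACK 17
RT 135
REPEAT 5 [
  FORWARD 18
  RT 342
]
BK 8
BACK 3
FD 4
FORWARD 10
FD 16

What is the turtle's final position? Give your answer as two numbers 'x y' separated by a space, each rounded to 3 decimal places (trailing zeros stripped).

Answer: 93.796 -16.293

Derivation:
Executing turtle program step by step:
Start: pos=(0,0), heading=0, pen down
RT 90: heading 0 -> 270
RT 180: heading 270 -> 90
BK 17: (0,0) -> (0,-17) [heading=90, draw]
RT 135: heading 90 -> 315
REPEAT 5 [
  -- iteration 1/5 --
  FD 18: (0,-17) -> (12.728,-29.728) [heading=315, draw]
  RT 342: heading 315 -> 333
  -- iteration 2/5 --
  FD 18: (12.728,-29.728) -> (28.766,-37.9) [heading=333, draw]
  RT 342: heading 333 -> 351
  -- iteration 3/5 --
  FD 18: (28.766,-37.9) -> (46.544,-40.716) [heading=351, draw]
  RT 342: heading 351 -> 9
  -- iteration 4/5 --
  FD 18: (46.544,-40.716) -> (64.323,-37.9) [heading=9, draw]
  RT 342: heading 9 -> 27
  -- iteration 5/5 --
  FD 18: (64.323,-37.9) -> (80.361,-29.728) [heading=27, draw]
  RT 342: heading 27 -> 45
]
BK 8: (80.361,-29.728) -> (74.704,-35.385) [heading=45, draw]
BK 3: (74.704,-35.385) -> (72.583,-37.506) [heading=45, draw]
FD 4: (72.583,-37.506) -> (75.411,-34.678) [heading=45, draw]
FD 10: (75.411,-34.678) -> (82.482,-27.607) [heading=45, draw]
FD 16: (82.482,-27.607) -> (93.796,-16.293) [heading=45, draw]
Final: pos=(93.796,-16.293), heading=45, 11 segment(s) drawn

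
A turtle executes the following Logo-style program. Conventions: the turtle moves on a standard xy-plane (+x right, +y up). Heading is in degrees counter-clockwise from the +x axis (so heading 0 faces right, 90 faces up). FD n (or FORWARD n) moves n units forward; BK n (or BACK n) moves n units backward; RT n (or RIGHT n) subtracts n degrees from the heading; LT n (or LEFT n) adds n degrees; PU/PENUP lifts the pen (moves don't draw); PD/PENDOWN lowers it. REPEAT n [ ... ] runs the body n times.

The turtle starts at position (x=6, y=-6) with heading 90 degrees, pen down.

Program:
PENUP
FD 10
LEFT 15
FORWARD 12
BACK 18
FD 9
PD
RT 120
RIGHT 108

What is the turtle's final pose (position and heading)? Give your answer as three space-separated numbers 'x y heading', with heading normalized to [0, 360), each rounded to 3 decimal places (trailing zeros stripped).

Answer: 5.224 6.898 237

Derivation:
Executing turtle program step by step:
Start: pos=(6,-6), heading=90, pen down
PU: pen up
FD 10: (6,-6) -> (6,4) [heading=90, move]
LT 15: heading 90 -> 105
FD 12: (6,4) -> (2.894,15.591) [heading=105, move]
BK 18: (2.894,15.591) -> (7.553,-1.796) [heading=105, move]
FD 9: (7.553,-1.796) -> (5.224,6.898) [heading=105, move]
PD: pen down
RT 120: heading 105 -> 345
RT 108: heading 345 -> 237
Final: pos=(5.224,6.898), heading=237, 0 segment(s) drawn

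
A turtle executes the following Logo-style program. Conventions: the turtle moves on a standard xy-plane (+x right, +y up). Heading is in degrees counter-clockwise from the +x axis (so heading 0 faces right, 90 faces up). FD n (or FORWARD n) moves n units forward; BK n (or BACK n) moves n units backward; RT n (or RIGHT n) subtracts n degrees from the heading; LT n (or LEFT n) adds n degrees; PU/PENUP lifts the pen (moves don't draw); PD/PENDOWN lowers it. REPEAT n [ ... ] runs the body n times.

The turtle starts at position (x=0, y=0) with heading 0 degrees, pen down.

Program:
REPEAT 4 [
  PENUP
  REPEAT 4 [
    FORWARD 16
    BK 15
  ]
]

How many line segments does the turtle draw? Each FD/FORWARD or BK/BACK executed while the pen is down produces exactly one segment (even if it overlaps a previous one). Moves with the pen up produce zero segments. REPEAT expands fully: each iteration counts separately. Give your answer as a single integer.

Executing turtle program step by step:
Start: pos=(0,0), heading=0, pen down
REPEAT 4 [
  -- iteration 1/4 --
  PU: pen up
  REPEAT 4 [
    -- iteration 1/4 --
    FD 16: (0,0) -> (16,0) [heading=0, move]
    BK 15: (16,0) -> (1,0) [heading=0, move]
    -- iteration 2/4 --
    FD 16: (1,0) -> (17,0) [heading=0, move]
    BK 15: (17,0) -> (2,0) [heading=0, move]
    -- iteration 3/4 --
    FD 16: (2,0) -> (18,0) [heading=0, move]
    BK 15: (18,0) -> (3,0) [heading=0, move]
    -- iteration 4/4 --
    FD 16: (3,0) -> (19,0) [heading=0, move]
    BK 15: (19,0) -> (4,0) [heading=0, move]
  ]
  -- iteration 2/4 --
  PU: pen up
  REPEAT 4 [
    -- iteration 1/4 --
    FD 16: (4,0) -> (20,0) [heading=0, move]
    BK 15: (20,0) -> (5,0) [heading=0, move]
    -- iteration 2/4 --
    FD 16: (5,0) -> (21,0) [heading=0, move]
    BK 15: (21,0) -> (6,0) [heading=0, move]
    -- iteration 3/4 --
    FD 16: (6,0) -> (22,0) [heading=0, move]
    BK 15: (22,0) -> (7,0) [heading=0, move]
    -- iteration 4/4 --
    FD 16: (7,0) -> (23,0) [heading=0, move]
    BK 15: (23,0) -> (8,0) [heading=0, move]
  ]
  -- iteration 3/4 --
  PU: pen up
  REPEAT 4 [
    -- iteration 1/4 --
    FD 16: (8,0) -> (24,0) [heading=0, move]
    BK 15: (24,0) -> (9,0) [heading=0, move]
    -- iteration 2/4 --
    FD 16: (9,0) -> (25,0) [heading=0, move]
    BK 15: (25,0) -> (10,0) [heading=0, move]
    -- iteration 3/4 --
    FD 16: (10,0) -> (26,0) [heading=0, move]
    BK 15: (26,0) -> (11,0) [heading=0, move]
    -- iteration 4/4 --
    FD 16: (11,0) -> (27,0) [heading=0, move]
    BK 15: (27,0) -> (12,0) [heading=0, move]
  ]
  -- iteration 4/4 --
  PU: pen up
  REPEAT 4 [
    -- iteration 1/4 --
    FD 16: (12,0) -> (28,0) [heading=0, move]
    BK 15: (28,0) -> (13,0) [heading=0, move]
    -- iteration 2/4 --
    FD 16: (13,0) -> (29,0) [heading=0, move]
    BK 15: (29,0) -> (14,0) [heading=0, move]
    -- iteration 3/4 --
    FD 16: (14,0) -> (30,0) [heading=0, move]
    BK 15: (30,0) -> (15,0) [heading=0, move]
    -- iteration 4/4 --
    FD 16: (15,0) -> (31,0) [heading=0, move]
    BK 15: (31,0) -> (16,0) [heading=0, move]
  ]
]
Final: pos=(16,0), heading=0, 0 segment(s) drawn
Segments drawn: 0

Answer: 0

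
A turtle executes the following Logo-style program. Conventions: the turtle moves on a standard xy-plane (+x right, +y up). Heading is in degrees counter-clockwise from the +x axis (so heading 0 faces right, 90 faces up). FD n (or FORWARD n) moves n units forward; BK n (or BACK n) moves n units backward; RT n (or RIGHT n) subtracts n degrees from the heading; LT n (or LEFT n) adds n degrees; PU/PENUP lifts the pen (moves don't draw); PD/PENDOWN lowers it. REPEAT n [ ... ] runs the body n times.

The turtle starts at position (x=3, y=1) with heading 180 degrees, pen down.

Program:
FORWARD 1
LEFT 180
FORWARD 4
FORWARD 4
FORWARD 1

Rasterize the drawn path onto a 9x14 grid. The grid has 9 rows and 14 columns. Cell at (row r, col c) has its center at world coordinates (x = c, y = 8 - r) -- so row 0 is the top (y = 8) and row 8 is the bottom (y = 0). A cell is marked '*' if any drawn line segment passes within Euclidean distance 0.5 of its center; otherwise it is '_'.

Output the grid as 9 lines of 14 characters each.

Answer: ______________
______________
______________
______________
______________
______________
______________
__**********__
______________

Derivation:
Segment 0: (3,1) -> (2,1)
Segment 1: (2,1) -> (6,1)
Segment 2: (6,1) -> (10,1)
Segment 3: (10,1) -> (11,1)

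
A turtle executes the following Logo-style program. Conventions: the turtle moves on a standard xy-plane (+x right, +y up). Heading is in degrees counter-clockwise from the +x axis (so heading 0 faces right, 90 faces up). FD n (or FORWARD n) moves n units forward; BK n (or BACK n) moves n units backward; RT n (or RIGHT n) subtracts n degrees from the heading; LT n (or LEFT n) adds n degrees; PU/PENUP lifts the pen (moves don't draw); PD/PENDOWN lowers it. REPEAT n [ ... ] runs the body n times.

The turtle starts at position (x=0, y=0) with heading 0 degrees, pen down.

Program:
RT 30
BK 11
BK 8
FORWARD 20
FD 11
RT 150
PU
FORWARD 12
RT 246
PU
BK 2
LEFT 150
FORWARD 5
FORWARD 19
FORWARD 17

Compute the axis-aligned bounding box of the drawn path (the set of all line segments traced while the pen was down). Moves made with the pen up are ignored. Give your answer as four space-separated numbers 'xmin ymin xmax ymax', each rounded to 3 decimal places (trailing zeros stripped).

Answer: -16.454 -6 10.392 9.5

Derivation:
Executing turtle program step by step:
Start: pos=(0,0), heading=0, pen down
RT 30: heading 0 -> 330
BK 11: (0,0) -> (-9.526,5.5) [heading=330, draw]
BK 8: (-9.526,5.5) -> (-16.454,9.5) [heading=330, draw]
FD 20: (-16.454,9.5) -> (0.866,-0.5) [heading=330, draw]
FD 11: (0.866,-0.5) -> (10.392,-6) [heading=330, draw]
RT 150: heading 330 -> 180
PU: pen up
FD 12: (10.392,-6) -> (-1.608,-6) [heading=180, move]
RT 246: heading 180 -> 294
PU: pen up
BK 2: (-1.608,-6) -> (-2.421,-4.173) [heading=294, move]
LT 150: heading 294 -> 84
FD 5: (-2.421,-4.173) -> (-1.899,0.8) [heading=84, move]
FD 19: (-1.899,0.8) -> (0.088,19.696) [heading=84, move]
FD 17: (0.088,19.696) -> (1.864,36.602) [heading=84, move]
Final: pos=(1.864,36.602), heading=84, 4 segment(s) drawn

Segment endpoints: x in {-16.454, -9.526, 0, 0.866, 10.392}, y in {-6, -0.5, 0, 5.5, 9.5}
xmin=-16.454, ymin=-6, xmax=10.392, ymax=9.5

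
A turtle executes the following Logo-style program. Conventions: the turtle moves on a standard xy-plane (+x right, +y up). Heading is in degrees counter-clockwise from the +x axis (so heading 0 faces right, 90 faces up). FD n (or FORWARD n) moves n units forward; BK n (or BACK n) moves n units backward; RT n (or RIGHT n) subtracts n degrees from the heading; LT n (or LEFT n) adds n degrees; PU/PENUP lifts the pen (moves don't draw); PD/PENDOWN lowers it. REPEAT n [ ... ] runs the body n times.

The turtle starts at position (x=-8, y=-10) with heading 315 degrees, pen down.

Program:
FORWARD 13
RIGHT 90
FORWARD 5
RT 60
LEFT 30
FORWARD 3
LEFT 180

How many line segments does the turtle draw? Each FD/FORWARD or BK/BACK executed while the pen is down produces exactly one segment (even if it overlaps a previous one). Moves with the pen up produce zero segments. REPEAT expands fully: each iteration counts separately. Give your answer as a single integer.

Answer: 3

Derivation:
Executing turtle program step by step:
Start: pos=(-8,-10), heading=315, pen down
FD 13: (-8,-10) -> (1.192,-19.192) [heading=315, draw]
RT 90: heading 315 -> 225
FD 5: (1.192,-19.192) -> (-2.343,-22.728) [heading=225, draw]
RT 60: heading 225 -> 165
LT 30: heading 165 -> 195
FD 3: (-2.343,-22.728) -> (-5.241,-23.504) [heading=195, draw]
LT 180: heading 195 -> 15
Final: pos=(-5.241,-23.504), heading=15, 3 segment(s) drawn
Segments drawn: 3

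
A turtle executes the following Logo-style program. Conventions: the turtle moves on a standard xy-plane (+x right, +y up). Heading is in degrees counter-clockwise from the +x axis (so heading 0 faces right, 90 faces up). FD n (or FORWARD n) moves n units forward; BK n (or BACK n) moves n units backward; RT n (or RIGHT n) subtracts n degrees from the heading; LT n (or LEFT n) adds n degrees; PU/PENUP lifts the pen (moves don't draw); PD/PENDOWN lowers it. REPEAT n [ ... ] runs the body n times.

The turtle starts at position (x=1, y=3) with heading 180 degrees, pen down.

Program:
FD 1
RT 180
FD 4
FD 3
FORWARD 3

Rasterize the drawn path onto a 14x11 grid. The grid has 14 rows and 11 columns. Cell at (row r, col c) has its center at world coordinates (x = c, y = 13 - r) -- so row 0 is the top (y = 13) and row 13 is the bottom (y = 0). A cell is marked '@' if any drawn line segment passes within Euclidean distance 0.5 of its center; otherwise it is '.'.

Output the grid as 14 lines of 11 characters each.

Segment 0: (1,3) -> (0,3)
Segment 1: (0,3) -> (4,3)
Segment 2: (4,3) -> (7,3)
Segment 3: (7,3) -> (10,3)

Answer: ...........
...........
...........
...........
...........
...........
...........
...........
...........
...........
@@@@@@@@@@@
...........
...........
...........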